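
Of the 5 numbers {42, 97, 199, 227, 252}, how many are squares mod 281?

1

(42/281) = -1 → non-residue.
(97/281) = -1 → non-residue.
(199/281) = -1 → non-residue.
(227/281) = -1 → non-residue.
(252/281) = +1 → QR.
Total quadratic residues among the 5: 1.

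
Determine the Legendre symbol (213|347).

1

Reciprocity: 213 ≡ 1 and 347 ≡ 3 (mod 4), so (213/347) = +(347/213).
Reduce top mod 213: now compute (134/213).
Pull out 2: since 213 ≡ 5 (mod 8), (2/213) = -1.
Reciprocity: 67 ≡ 3 and 213 ≡ 1 (mod 4), so (67/213) = +(213/67).
Reduce top mod 67: now compute (12/67).
Pull out 2^2: since 67 ≡ 3 (mod 8), (2/67) = -1, so (2/67)^2 = +1.
Reciprocity: 3 ≡ 3 and 67 ≡ 3 (mod 4), so (3/67) = −(67/3).
Reduce top mod 3: now compute (1/3).
Reached (1/3) = 1. Collecting the sign flips along the way, the symbol is +1.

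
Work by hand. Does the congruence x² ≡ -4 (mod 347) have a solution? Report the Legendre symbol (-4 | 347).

First reduce: -4 ≡ 343 (mod 347).
Reciprocity: 343 ≡ 3 and 347 ≡ 3 (mod 4), so (343/347) = −(347/343).
Reduce top mod 343: now compute (4/343).
Pull out 2^2: since 343 ≡ 7 (mod 8), (2/343) = +1, so (2/343)^2 = +1.
Reached (1/343) = 1. Collecting the sign flips along the way, the symbol is -1.

-1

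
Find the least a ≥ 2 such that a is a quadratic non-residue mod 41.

(2/41) = +1, so 2 is a residue.
(3/41) = −1, so 3 is the smallest positive non-residue mod 41.

3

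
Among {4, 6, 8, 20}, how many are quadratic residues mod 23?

(4/23) = +1 → QR.
(6/23) = +1 → QR.
(8/23) = +1 → QR.
(20/23) = -1 → non-residue.
Total quadratic residues among the 4: 3.

3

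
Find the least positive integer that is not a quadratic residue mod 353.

3

(2/353) = +1, so 2 is a residue.
(3/353) = −1, so 3 is the smallest positive non-residue mod 353.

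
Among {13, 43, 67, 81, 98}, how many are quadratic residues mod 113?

(13/113) = +1 → QR.
(43/113) = -1 → non-residue.
(67/113) = -1 → non-residue.
(81/113) = +1 → QR.
(98/113) = +1 → QR.
Total quadratic residues among the 5: 3.

3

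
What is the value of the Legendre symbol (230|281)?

Euler's criterion: (230/281) ≡ 230^140 (mod 281).
230^2 ≡ 72 (mod 281)
230^4 ≡ 126 (mod 281)
230^8 ≡ 140 (mod 281)
230^16 ≡ 211 (mod 281)
230^32 ≡ 123 (mod 281)
230^64 ≡ 236 (mod 281)
230^128 ≡ 58 (mod 281)
230^140 = 230^(128+8+4) ≡ 280 (mod 281).
Result is 280 ≡ −1, so (230/281) = −1.

-1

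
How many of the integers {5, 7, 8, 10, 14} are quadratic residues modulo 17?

1

(5/17) = -1 → non-residue.
(7/17) = -1 → non-residue.
(8/17) = +1 → QR.
(10/17) = -1 → non-residue.
(14/17) = -1 → non-residue.
Total quadratic residues among the 5: 1.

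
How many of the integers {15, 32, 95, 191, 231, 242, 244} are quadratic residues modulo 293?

4

(15/293) = +1 → QR.
(32/293) = -1 → non-residue.
(95/293) = +1 → QR.
(191/293) = +1 → QR.
(231/293) = -1 → non-residue.
(242/293) = -1 → non-residue.
(244/293) = +1 → QR.
Total quadratic residues among the 7: 4.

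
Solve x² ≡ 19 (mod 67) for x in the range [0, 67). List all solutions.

Since 67 ≡ 3 (mod 4), a square root of 19 is 19^((67+1)/4) = 19^17 mod 67.
Repeated squaring: 19^2≡26, 19^4≡6, 19^8≡36, 19^16≡23 (mod 67).
19^17 = 19^(16+1) ≡ 35 (mod 67).
Check: 35² = 1225 ≡ 19 (mod 67). The two roots are 32 and 35.

32, 35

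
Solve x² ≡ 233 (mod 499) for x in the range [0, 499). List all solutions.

Since 499 ≡ 3 (mod 4), a square root of 233 is 233^((499+1)/4) = 233^125 mod 499.
Repeated squaring: 233^2≡397, 233^4≡424, 233^8≡136, 233^16≡33, 233^32≡91, 233^64≡297 (mod 499).
233^125 = 233^(64+32+16+8+4+1) ≡ 434 (mod 499).
Check: 434² = 188356 ≡ 233 (mod 499). The two roots are 65 and 434.

65, 434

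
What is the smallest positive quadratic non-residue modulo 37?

(2/37) = −1, so 2 is the smallest positive non-residue mod 37.

2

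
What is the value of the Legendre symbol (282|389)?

-1

Euler's criterion: (282/389) ≡ 282^194 (mod 389).
282^2 ≡ 168 (mod 389)
282^4 ≡ 216 (mod 389)
282^8 ≡ 365 (mod 389)
282^16 ≡ 187 (mod 389)
282^32 ≡ 348 (mod 389)
282^64 ≡ 125 (mod 389)
282^128 ≡ 65 (mod 389)
282^194 = 282^(128+64+2) ≡ 388 (mod 389).
Result is 388 ≡ −1, so (282/389) = −1.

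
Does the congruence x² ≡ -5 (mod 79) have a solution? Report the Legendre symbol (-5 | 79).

-1

First reduce: -5 ≡ 74 (mod 79).
Pull out 2: since 79 ≡ 7 (mod 8), (2/79) = +1.
Reciprocity: 37 ≡ 1 and 79 ≡ 3 (mod 4), so (37/79) = +(79/37).
Reduce top mod 37: now compute (5/37).
Reciprocity: 5 ≡ 1 and 37 ≡ 1 (mod 4), so (5/37) = +(37/5).
Reduce top mod 5: now compute (2/5).
Pull out 2: since 5 ≡ 5 (mod 8), (2/5) = -1.
Reached (1/5) = 1. Collecting the sign flips along the way, the symbol is -1.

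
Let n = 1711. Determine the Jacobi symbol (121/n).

Reciprocity: 121 ≡ 1 and 1711 ≡ 3 (mod 4), so (121/1711) = +(1711/121).
Reduce top mod 121: now compute (17/121).
Reciprocity: 17 ≡ 1 and 121 ≡ 1 (mod 4), so (17/121) = +(121/17).
Reduce top mod 17: now compute (2/17).
Pull out 2: since 17 ≡ 1 (mod 8), (2/17) = +1.
Reached (1/17) = 1. Collecting the sign flips along the way, the symbol is +1.

1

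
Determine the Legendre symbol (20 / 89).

Pull out 2^2: since 89 ≡ 1 (mod 8), (2/89) = +1, so (2/89)^2 = +1.
Reciprocity: 5 ≡ 1 and 89 ≡ 1 (mod 4), so (5/89) = +(89/5).
Reduce top mod 5: now compute (4/5).
Pull out 2^2: since 5 ≡ 5 (mod 8), (2/5) = -1, so (2/5)^2 = +1.
Reached (1/5) = 1. Collecting the sign flips along the way, the symbol is +1.

1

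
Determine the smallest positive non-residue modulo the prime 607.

(2/607) = +1, so 2 is a residue.
(3/607) = −1, so 3 is the smallest positive non-residue mod 607.

3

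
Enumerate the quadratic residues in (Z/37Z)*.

Square k = 1,…,18 (k and 37−k give the same square):
1²=1, 2²=4, 3²=9, 4²=16, 5²=25, 6²=36, 7²≡12, 8²≡27, 9²≡7, 10²≡26, 11²≡10, 12²≡33, 13²≡21, 14²≡11, 15²≡3, 16²≡34, 17²≡30, 18²≡28 (mod 37).
So the quadratic residues mod 37 are {1, 3, 4, 7, 9, 10, 11, 12, 16, 21, 25, 26, 27, 28, 30, 33, 34, 36}.

1 3 4 7 9 10 11 12 16 21 25 26 27 28 30 33 34 36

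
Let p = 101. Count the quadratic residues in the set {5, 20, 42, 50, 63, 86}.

2

(5/101) = +1 → QR.
(20/101) = +1 → QR.
(42/101) = -1 → non-residue.
(50/101) = -1 → non-residue.
(63/101) = -1 → non-residue.
(86/101) = -1 → non-residue.
Total quadratic residues among the 6: 2.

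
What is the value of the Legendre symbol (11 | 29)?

-1

Reciprocity: 11 ≡ 3 and 29 ≡ 1 (mod 4), so (11/29) = +(29/11).
Reduce top mod 11: now compute (7/11).
Reciprocity: 7 ≡ 3 and 11 ≡ 3 (mod 4), so (7/11) = −(11/7).
Reduce top mod 7: now compute (4/7).
Pull out 2^2: since 7 ≡ 7 (mod 8), (2/7) = +1, so (2/7)^2 = +1.
Reached (1/7) = 1. Collecting the sign flips along the way, the symbol is -1.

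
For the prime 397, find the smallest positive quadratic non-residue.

(2/397) = −1, so 2 is the smallest positive non-residue mod 397.

2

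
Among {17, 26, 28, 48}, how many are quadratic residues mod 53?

(17/53) = +1 → QR.
(26/53) = -1 → non-residue.
(28/53) = +1 → QR.
(48/53) = -1 → non-residue.
Total quadratic residues among the 4: 2.

2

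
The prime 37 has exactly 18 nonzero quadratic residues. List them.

1, 3, 4, 7, 9, 10, 11, 12, 16, 21, 25, 26, 27, 28, 30, 33, 34, 36

Square k = 1,…,18 (k and 37−k give the same square):
1²=1, 2²=4, 3²=9, 4²=16, 5²=25, 6²=36, 7²≡12, 8²≡27, 9²≡7, 10²≡26, 11²≡10, 12²≡33, 13²≡21, 14²≡11, 15²≡3, 16²≡34, 17²≡30, 18²≡28 (mod 37).
So the quadratic residues mod 37 are {1, 3, 4, 7, 9, 10, 11, 12, 16, 21, 25, 26, 27, 28, 30, 33, 34, 36}.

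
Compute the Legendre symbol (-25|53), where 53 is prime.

1

First reduce: -25 ≡ 28 (mod 53).
Pull out 2^2: since 53 ≡ 5 (mod 8), (2/53) = -1, so (2/53)^2 = +1.
Reciprocity: 7 ≡ 3 and 53 ≡ 1 (mod 4), so (7/53) = +(53/7).
Reduce top mod 7: now compute (4/7).
Pull out 2^2: since 7 ≡ 7 (mod 8), (2/7) = +1, so (2/7)^2 = +1.
Reached (1/7) = 1. Collecting the sign flips along the way, the symbol is +1.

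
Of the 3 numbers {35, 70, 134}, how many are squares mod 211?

2

(35/211) = -1 → non-residue.
(70/211) = +1 → QR.
(134/211) = +1 → QR.
Total quadratic residues among the 3: 2.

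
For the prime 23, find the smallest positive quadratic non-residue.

(2/23) = +1, so 2 is a residue.
(3/23) = +1, so 3 is a residue.
(4/23) = +1, so 4 is a residue.
(5/23) = −1, so 5 is the smallest positive non-residue mod 23.

5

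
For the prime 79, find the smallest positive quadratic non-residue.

(2/79) = +1, so 2 is a residue.
(3/79) = −1, so 3 is the smallest positive non-residue mod 79.

3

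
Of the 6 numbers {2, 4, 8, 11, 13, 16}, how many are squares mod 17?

(2/17) = +1 → QR.
(4/17) = +1 → QR.
(8/17) = +1 → QR.
(11/17) = -1 → non-residue.
(13/17) = +1 → QR.
(16/17) = +1 → QR.
Total quadratic residues among the 6: 5.

5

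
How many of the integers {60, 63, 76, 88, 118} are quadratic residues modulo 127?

3

(60/127) = +1 → QR.
(63/127) = -1 → non-residue.
(76/127) = +1 → QR.
(88/127) = +1 → QR.
(118/127) = -1 → non-residue.
Total quadratic residues among the 5: 3.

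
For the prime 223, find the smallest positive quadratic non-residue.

3

(2/223) = +1, so 2 is a residue.
(3/223) = −1, so 3 is the smallest positive non-residue mod 223.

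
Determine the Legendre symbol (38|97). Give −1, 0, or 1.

-1

Pull out 2: since 97 ≡ 1 (mod 8), (2/97) = +1.
Reciprocity: 19 ≡ 3 and 97 ≡ 1 (mod 4), so (19/97) = +(97/19).
Reduce top mod 19: now compute (2/19).
Pull out 2: since 19 ≡ 3 (mod 8), (2/19) = -1.
Reached (1/19) = 1. Collecting the sign flips along the way, the symbol is -1.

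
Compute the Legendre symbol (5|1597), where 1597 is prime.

Reciprocity: 5 ≡ 1 and 1597 ≡ 1 (mod 4), so (5/1597) = +(1597/5).
Reduce top mod 5: now compute (2/5).
Pull out 2: since 5 ≡ 5 (mod 8), (2/5) = -1.
Reached (1/5) = 1. Collecting the sign flips along the way, the symbol is -1.

-1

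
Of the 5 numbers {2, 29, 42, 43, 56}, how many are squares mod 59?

1

(2/59) = -1 → non-residue.
(29/59) = +1 → QR.
(42/59) = -1 → non-residue.
(43/59) = -1 → non-residue.
(56/59) = -1 → non-residue.
Total quadratic residues among the 5: 1.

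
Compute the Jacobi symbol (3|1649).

Reciprocity: 3 ≡ 3 and 1649 ≡ 1 (mod 4), so (3/1649) = +(1649/3).
Reduce top mod 3: now compute (2/3).
Pull out 2: since 3 ≡ 3 (mod 8), (2/3) = -1.
Reached (1/3) = 1. Collecting the sign flips along the way, the symbol is -1.

-1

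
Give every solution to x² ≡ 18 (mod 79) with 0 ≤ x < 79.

Since 79 ≡ 3 (mod 4), a square root of 18 is 18^((79+1)/4) = 18^20 mod 79.
Repeated squaring: 18^2≡8, 18^4≡64, 18^8≡67, 18^16≡65 (mod 79).
18^20 = 18^(16+4) ≡ 52 (mod 79).
Check: 52² = 2704 ≡ 18 (mod 79). The two roots are 27 and 52.

27, 52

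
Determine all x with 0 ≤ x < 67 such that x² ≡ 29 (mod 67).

Since 67 ≡ 3 (mod 4), a square root of 29 is 29^((67+1)/4) = 29^17 mod 67.
Repeated squaring: 29^2≡37, 29^4≡29, 29^8≡37, 29^16≡29 (mod 67).
29^17 = 29^(16+1) ≡ 37 (mod 67).
Check: 37² = 1369 ≡ 29 (mod 67). The two roots are 30 and 37.

30, 37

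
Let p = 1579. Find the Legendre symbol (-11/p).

-1

First reduce: -11 ≡ 1568 (mod 1579).
Pull out 2^5: since 1579 ≡ 3 (mod 8), (2/1579) = -1, so (2/1579)^5 = -1.
Reciprocity: 49 ≡ 1 and 1579 ≡ 3 (mod 4), so (49/1579) = +(1579/49).
Reduce top mod 49: now compute (11/49).
Reciprocity: 11 ≡ 3 and 49 ≡ 1 (mod 4), so (11/49) = +(49/11).
Reduce top mod 11: now compute (5/11).
Reciprocity: 5 ≡ 1 and 11 ≡ 3 (mod 4), so (5/11) = +(11/5).
Reduce top mod 5: now compute (1/5).
Reached (1/5) = 1. Collecting the sign flips along the way, the symbol is -1.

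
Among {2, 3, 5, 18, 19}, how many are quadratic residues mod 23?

(2/23) = +1 → QR.
(3/23) = +1 → QR.
(5/23) = -1 → non-residue.
(18/23) = +1 → QR.
(19/23) = -1 → non-residue.
Total quadratic residues among the 5: 3.

3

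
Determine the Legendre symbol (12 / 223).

-1

Pull out 2^2: since 223 ≡ 7 (mod 8), (2/223) = +1, so (2/223)^2 = +1.
Reciprocity: 3 ≡ 3 and 223 ≡ 3 (mod 4), so (3/223) = −(223/3).
Reduce top mod 3: now compute (1/3).
Reached (1/3) = 1. Collecting the sign flips along the way, the symbol is -1.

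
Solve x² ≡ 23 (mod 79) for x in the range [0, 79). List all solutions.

Since 79 ≡ 3 (mod 4), a square root of 23 is 23^((79+1)/4) = 23^20 mod 79.
Repeated squaring: 23^2≡55, 23^4≡23, 23^8≡55, 23^16≡23 (mod 79).
23^20 = 23^(16+4) ≡ 55 (mod 79).
Check: 55² = 3025 ≡ 23 (mod 79). The two roots are 24 and 55.

24, 55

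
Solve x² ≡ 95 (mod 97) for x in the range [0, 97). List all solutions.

17, 80

97 ≡ 1 (mod 4), so we find a root by search.
Trying successive values, 17² = 289 ≡ 95 (mod 97). The other root is 97 − 17 = 80.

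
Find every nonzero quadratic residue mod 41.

1 2 4 5 8 9 10 16 18 20 21 23 25 31 32 33 36 37 39 40

Square k = 1,…,20 (k and 41−k give the same square):
1²=1, 2²=4, 3²=9, 4²=16, 5²=25, 6²=36, 7²≡8, 8²≡23, 9²≡40, 10²≡18, 11²≡39, 12²≡21, 13²≡5, 14²≡32, 15²≡20, 16²≡10, 17²≡2, 18²≡37, 19²≡33, 20²≡31 (mod 41).
So the quadratic residues mod 41 are {1, 2, 4, 5, 8, 9, 10, 16, 18, 20, 21, 23, 25, 31, 32, 33, 36, 37, 39, 40}.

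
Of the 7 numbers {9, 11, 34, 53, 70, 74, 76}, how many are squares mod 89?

4

(9/89) = +1 → QR.
(11/89) = +1 → QR.
(34/89) = +1 → QR.
(53/89) = +1 → QR.
(70/89) = -1 → non-residue.
(74/89) = -1 → non-residue.
(76/89) = -1 → non-residue.
Total quadratic residues among the 7: 4.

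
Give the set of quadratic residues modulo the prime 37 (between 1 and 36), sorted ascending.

1 3 4 7 9 10 11 12 16 21 25 26 27 28 30 33 34 36

Square k = 1,…,18 (k and 37−k give the same square):
1²=1, 2²=4, 3²=9, 4²=16, 5²=25, 6²=36, 7²≡12, 8²≡27, 9²≡7, 10²≡26, 11²≡10, 12²≡33, 13²≡21, 14²≡11, 15²≡3, 16²≡34, 17²≡30, 18²≡28 (mod 37).
So the quadratic residues mod 37 are {1, 3, 4, 7, 9, 10, 11, 12, 16, 21, 25, 26, 27, 28, 30, 33, 34, 36}.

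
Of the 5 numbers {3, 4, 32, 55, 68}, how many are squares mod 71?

3

(3/71) = +1 → QR.
(4/71) = +1 → QR.
(32/71) = +1 → QR.
(55/71) = -1 → non-residue.
(68/71) = -1 → non-residue.
Total quadratic residues among the 5: 3.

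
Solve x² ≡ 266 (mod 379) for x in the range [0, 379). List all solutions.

32, 347

Since 379 ≡ 3 (mod 4), a square root of 266 is 266^((379+1)/4) = 266^95 mod 379.
Repeated squaring: 266^2≡262, 266^4≡45, 266^8≡130, 266^16≡224, 266^32≡148, 266^64≡301 (mod 379).
266^95 = 266^(64+16+8+4+2+1) ≡ 347 (mod 379).
Check: 347² = 120409 ≡ 266 (mod 379). The two roots are 32 and 347.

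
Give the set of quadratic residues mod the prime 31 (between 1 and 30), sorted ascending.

Square k = 1,…,15 (k and 31−k give the same square):
1²=1, 2²=4, 3²=9, 4²=16, 5²=25, 6²≡5, 7²≡18, 8²≡2, 9²≡19, 10²≡7, 11²≡28, 12²≡20, 13²≡14, 14²≡10, 15²≡8 (mod 31).
So the quadratic residues mod 31 are {1, 2, 4, 5, 7, 8, 9, 10, 14, 16, 18, 19, 20, 25, 28}.

1,2,4,5,7,8,9,10,14,16,18,19,20,25,28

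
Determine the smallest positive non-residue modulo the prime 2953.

5

(2/2953) = +1, so 2 is a residue.
(3/2953) = +1, so 3 is a residue.
(4/2953) = +1, so 4 is a residue.
(5/2953) = −1, so 5 is the smallest positive non-residue mod 2953.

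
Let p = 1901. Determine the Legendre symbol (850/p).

1

Pull out 2: since 1901 ≡ 5 (mod 8), (2/1901) = -1.
Reciprocity: 425 ≡ 1 and 1901 ≡ 1 (mod 4), so (425/1901) = +(1901/425).
Reduce top mod 425: now compute (201/425).
Reciprocity: 201 ≡ 1 and 425 ≡ 1 (mod 4), so (201/425) = +(425/201).
Reduce top mod 201: now compute (23/201).
Reciprocity: 23 ≡ 3 and 201 ≡ 1 (mod 4), so (23/201) = +(201/23).
Reduce top mod 23: now compute (17/23).
Reciprocity: 17 ≡ 1 and 23 ≡ 3 (mod 4), so (17/23) = +(23/17).
Reduce top mod 17: now compute (6/17).
Pull out 2: since 17 ≡ 1 (mod 8), (2/17) = +1.
Reciprocity: 3 ≡ 3 and 17 ≡ 1 (mod 4), so (3/17) = +(17/3).
Reduce top mod 3: now compute (2/3).
Pull out 2: since 3 ≡ 3 (mod 8), (2/3) = -1.
Reached (1/3) = 1. Collecting the sign flips along the way, the symbol is +1.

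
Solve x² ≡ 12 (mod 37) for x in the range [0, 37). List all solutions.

7, 30

37 ≡ 1 (mod 4), so we find a root by search.
Trying successive values, 7² = 49 ≡ 12 (mod 37). The other root is 37 − 7 = 30.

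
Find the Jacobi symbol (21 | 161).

Reciprocity: 21 ≡ 1 and 161 ≡ 1 (mod 4), so (21/161) = +(161/21).
Reduce top mod 21: now compute (14/21).
Pull out 2: since 21 ≡ 5 (mod 8), (2/21) = -1.
Reciprocity: 7 ≡ 3 and 21 ≡ 1 (mod 4), so (7/21) = +(21/7).
Reduce top mod 7: now compute (0/7).
Top reduces to 0: gcd > 1, so the symbol is 0.

0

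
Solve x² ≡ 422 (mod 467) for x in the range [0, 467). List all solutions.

Since 467 ≡ 3 (mod 4), a square root of 422 is 422^((467+1)/4) = 422^117 mod 467.
Repeated squaring: 422^2≡157, 422^4≡365, 422^8≡130, 422^16≡88, 422^32≡272, 422^64≡198 (mod 467).
422^117 = 422^(64+32+16+4+1) ≡ 319 (mod 467).
Check: 319² = 101761 ≡ 422 (mod 467). The two roots are 148 and 319.

148, 319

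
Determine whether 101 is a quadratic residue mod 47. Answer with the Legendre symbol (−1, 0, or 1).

1

Euler's criterion: (101/47) ≡ 7^23 (mod 47).
7^2 ≡ 2 (mod 47)
7^4 ≡ 4 (mod 47)
7^8 ≡ 16 (mod 47)
7^16 ≡ 21 (mod 47)
7^23 = 7^(16+4+2+1) ≡ 1 (mod 47).
Result is 1, so (101/47) = 1.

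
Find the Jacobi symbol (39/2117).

Reciprocity: 39 ≡ 3 and 2117 ≡ 1 (mod 4), so (39/2117) = +(2117/39).
Reduce top mod 39: now compute (11/39).
Reciprocity: 11 ≡ 3 and 39 ≡ 3 (mod 4), so (11/39) = −(39/11).
Reduce top mod 11: now compute (6/11).
Pull out 2: since 11 ≡ 3 (mod 8), (2/11) = -1.
Reciprocity: 3 ≡ 3 and 11 ≡ 3 (mod 4), so (3/11) = −(11/3).
Reduce top mod 3: now compute (2/3).
Pull out 2: since 3 ≡ 3 (mod 8), (2/3) = -1.
Reached (1/3) = 1. Collecting the sign flips along the way, the symbol is +1.

1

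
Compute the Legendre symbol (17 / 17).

0

First reduce: 17 ≡ 0 (mod 17).
Top reduces to 0: gcd > 1, so the symbol is 0.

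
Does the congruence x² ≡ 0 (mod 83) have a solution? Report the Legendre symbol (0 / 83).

0

Top reduces to 0: gcd > 1, so the symbol is 0.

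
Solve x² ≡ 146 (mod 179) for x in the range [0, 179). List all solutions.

Since 179 ≡ 3 (mod 4), a square root of 146 is 146^((179+1)/4) = 146^45 mod 179.
Repeated squaring: 146^2≡15, 146^4≡46, 146^8≡147, 146^16≡129, 146^32≡173 (mod 179).
146^45 = 146^(32+8+4+1) ≡ 135 (mod 179).
Check: 135² = 18225 ≡ 146 (mod 179). The two roots are 44 and 135.

44, 135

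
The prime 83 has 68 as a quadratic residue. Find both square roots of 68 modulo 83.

20, 63

Since 83 ≡ 3 (mod 4), a square root of 68 is 68^((83+1)/4) = 68^21 mod 83.
Repeated squaring: 68^2≡59, 68^4≡78, 68^8≡25, 68^16≡44 (mod 83).
68^21 = 68^(16+4+1) ≡ 63 (mod 83).
Check: 63² = 3969 ≡ 68 (mod 83). The two roots are 20 and 63.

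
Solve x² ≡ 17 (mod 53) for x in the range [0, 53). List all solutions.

53 ≡ 1 (mod 4), so we find a root by search.
Trying successive values, 21² = 441 ≡ 17 (mod 53). The other root is 53 − 21 = 32.

21, 32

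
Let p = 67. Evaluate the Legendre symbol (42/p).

Pull out 2: since 67 ≡ 3 (mod 8), (2/67) = -1.
Reciprocity: 21 ≡ 1 and 67 ≡ 3 (mod 4), so (21/67) = +(67/21).
Reduce top mod 21: now compute (4/21).
Pull out 2^2: since 21 ≡ 5 (mod 8), (2/21) = -1, so (2/21)^2 = +1.
Reached (1/21) = 1. Collecting the sign flips along the way, the symbol is -1.

-1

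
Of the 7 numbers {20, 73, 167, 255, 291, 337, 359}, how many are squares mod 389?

(20/389) = +1 → QR.
(73/389) = +1 → QR.
(167/389) = -1 → non-residue.
(255/389) = -1 → non-residue.
(291/389) = -1 → non-residue.
(337/389) = +1 → QR.
(359/389) = +1 → QR.
Total quadratic residues among the 7: 4.

4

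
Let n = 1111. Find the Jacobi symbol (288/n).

1

Pull out 2^5: since 1111 ≡ 7 (mod 8), (2/1111) = +1, so (2/1111)^5 = +1.
Reciprocity: 9 ≡ 1 and 1111 ≡ 3 (mod 4), so (9/1111) = +(1111/9).
Reduce top mod 9: now compute (4/9).
Pull out 2^2: since 9 ≡ 1 (mod 8), (2/9) = +1, so (2/9)^2 = +1.
Reached (1/9) = 1. Collecting the sign flips along the way, the symbol is +1.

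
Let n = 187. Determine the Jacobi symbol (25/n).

Reciprocity: 25 ≡ 1 and 187 ≡ 3 (mod 4), so (25/187) = +(187/25).
Reduce top mod 25: now compute (12/25).
Pull out 2^2: since 25 ≡ 1 (mod 8), (2/25) = +1, so (2/25)^2 = +1.
Reciprocity: 3 ≡ 3 and 25 ≡ 1 (mod 4), so (3/25) = +(25/3).
Reduce top mod 3: now compute (1/3).
Reached (1/3) = 1. Collecting the sign flips along the way, the symbol is +1.

1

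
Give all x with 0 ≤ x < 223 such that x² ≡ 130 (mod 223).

24, 199

Since 223 ≡ 3 (mod 4), a square root of 130 is 130^((223+1)/4) = 130^56 mod 223.
Repeated squaring: 130^2≡175, 130^4≡74, 130^8≡124, 130^16≡212, 130^32≡121 (mod 223).
130^56 = 130^(32+16+8) ≡ 199 (mod 223).
Check: 199² = 39601 ≡ 130 (mod 223). The two roots are 24 and 199.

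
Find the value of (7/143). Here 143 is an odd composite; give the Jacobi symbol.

1

Reciprocity: 7 ≡ 3 and 143 ≡ 3 (mod 4), so (7/143) = −(143/7).
Reduce top mod 7: now compute (3/7).
Reciprocity: 3 ≡ 3 and 7 ≡ 3 (mod 4), so (3/7) = −(7/3).
Reduce top mod 3: now compute (1/3).
Reached (1/3) = 1. Collecting the sign flips along the way, the symbol is +1.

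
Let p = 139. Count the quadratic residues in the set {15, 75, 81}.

1

(15/139) = -1 → non-residue.
(75/139) = -1 → non-residue.
(81/139) = +1 → QR.
Total quadratic residues among the 3: 1.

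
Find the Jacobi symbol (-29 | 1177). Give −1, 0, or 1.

First reduce: -29 ≡ 1148 (mod 1177).
Pull out 2^2: since 1177 ≡ 1 (mod 8), (2/1177) = +1, so (2/1177)^2 = +1.
Reciprocity: 287 ≡ 3 and 1177 ≡ 1 (mod 4), so (287/1177) = +(1177/287).
Reduce top mod 287: now compute (29/287).
Reciprocity: 29 ≡ 1 and 287 ≡ 3 (mod 4), so (29/287) = +(287/29).
Reduce top mod 29: now compute (26/29).
Pull out 2: since 29 ≡ 5 (mod 8), (2/29) = -1.
Reciprocity: 13 ≡ 1 and 29 ≡ 1 (mod 4), so (13/29) = +(29/13).
Reduce top mod 13: now compute (3/13).
Reciprocity: 3 ≡ 3 and 13 ≡ 1 (mod 4), so (3/13) = +(13/3).
Reduce top mod 3: now compute (1/3).
Reached (1/3) = 1. Collecting the sign flips along the way, the symbol is -1.

-1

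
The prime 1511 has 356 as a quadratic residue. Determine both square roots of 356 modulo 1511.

80, 1431

Since 1511 ≡ 3 (mod 4), a square root of 356 is 356^((1511+1)/4) = 356^378 mod 1511.
Repeated squaring: 356^2≡1323, 356^4≡591, 356^8≡240, 356^16≡182, 356^32≡1393, 356^64≡325, 356^128≡1366, 356^256≡1382 (mod 1511).
356^378 = 356^(256+64+32+16+8+2) ≡ 80 (mod 1511).
Check: 80² = 6400 ≡ 356 (mod 1511). The two roots are 80 and 1431.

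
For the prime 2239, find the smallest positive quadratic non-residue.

3

(2/2239) = +1, so 2 is a residue.
(3/2239) = −1, so 3 is the smallest positive non-residue mod 2239.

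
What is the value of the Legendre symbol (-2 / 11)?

First reduce: -2 ≡ 9 (mod 11).
Reciprocity: 9 ≡ 1 and 11 ≡ 3 (mod 4), so (9/11) = +(11/9).
Reduce top mod 9: now compute (2/9).
Pull out 2: since 9 ≡ 1 (mod 8), (2/9) = +1.
Reached (1/9) = 1. Collecting the sign flips along the way, the symbol is +1.

1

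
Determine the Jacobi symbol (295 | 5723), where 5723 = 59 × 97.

0

Reciprocity: 295 ≡ 3 and 5723 ≡ 3 (mod 4), so (295/5723) = −(5723/295).
Reduce top mod 295: now compute (118/295).
Pull out 2: since 295 ≡ 7 (mod 8), (2/295) = +1.
Reciprocity: 59 ≡ 3 and 295 ≡ 3 (mod 4), so (59/295) = −(295/59).
Reduce top mod 59: now compute (0/59).
Top reduces to 0: gcd > 1, so the symbol is 0.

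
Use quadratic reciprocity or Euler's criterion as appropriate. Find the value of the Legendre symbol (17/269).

-1

Euler's criterion: (17/269) ≡ 17^134 (mod 269).
17^2 ≡ 20 (mod 269)
17^4 ≡ 131 (mod 269)
17^8 ≡ 214 (mod 269)
17^16 ≡ 66 (mod 269)
17^32 ≡ 52 (mod 269)
17^64 ≡ 14 (mod 269)
17^128 ≡ 196 (mod 269)
17^134 = 17^(128+4+2) ≡ 268 (mod 269).
Result is 268 ≡ −1, so (17/269) = −1.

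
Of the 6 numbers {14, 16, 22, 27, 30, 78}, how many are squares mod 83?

(14/83) = -1 → non-residue.
(16/83) = +1 → QR.
(22/83) = -1 → non-residue.
(27/83) = +1 → QR.
(30/83) = +1 → QR.
(78/83) = +1 → QR.
Total quadratic residues among the 6: 4.

4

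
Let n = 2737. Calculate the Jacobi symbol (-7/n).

0

First reduce: -7 ≡ 2730 (mod 2737).
Pull out 2: since 2737 ≡ 1 (mod 8), (2/2737) = +1.
Reciprocity: 1365 ≡ 1 and 2737 ≡ 1 (mod 4), so (1365/2737) = +(2737/1365).
Reduce top mod 1365: now compute (7/1365).
Reciprocity: 7 ≡ 3 and 1365 ≡ 1 (mod 4), so (7/1365) = +(1365/7).
Reduce top mod 7: now compute (0/7).
Top reduces to 0: gcd > 1, so the symbol is 0.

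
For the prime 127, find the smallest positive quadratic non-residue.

(2/127) = +1, so 2 is a residue.
(3/127) = −1, so 3 is the smallest positive non-residue mod 127.

3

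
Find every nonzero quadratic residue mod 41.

Square k = 1,…,20 (k and 41−k give the same square):
1²=1, 2²=4, 3²=9, 4²=16, 5²=25, 6²=36, 7²≡8, 8²≡23, 9²≡40, 10²≡18, 11²≡39, 12²≡21, 13²≡5, 14²≡32, 15²≡20, 16²≡10, 17²≡2, 18²≡37, 19²≡33, 20²≡31 (mod 41).
So the quadratic residues mod 41 are {1, 2, 4, 5, 8, 9, 10, 16, 18, 20, 21, 23, 25, 31, 32, 33, 36, 37, 39, 40}.

1 2 4 5 8 9 10 16 18 20 21 23 25 31 32 33 36 37 39 40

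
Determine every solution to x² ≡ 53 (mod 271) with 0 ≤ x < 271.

18, 253

Since 271 ≡ 3 (mod 4), a square root of 53 is 53^((271+1)/4) = 53^68 mod 271.
Repeated squaring: 53^2≡99, 53^4≡45, 53^8≡128, 53^16≡124, 53^32≡200, 53^64≡163 (mod 271).
53^68 = 53^(64+4) ≡ 18 (mod 271).
Check: 18² = 324 ≡ 53 (mod 271). The two roots are 18 and 253.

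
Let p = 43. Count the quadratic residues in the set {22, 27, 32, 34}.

0

(22/43) = -1 → non-residue.
(27/43) = -1 → non-residue.
(32/43) = -1 → non-residue.
(34/43) = -1 → non-residue.
Total quadratic residues among the 4: 0.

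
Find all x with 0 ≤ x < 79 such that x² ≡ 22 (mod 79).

Since 79 ≡ 3 (mod 4), a square root of 22 is 22^((79+1)/4) = 22^20 mod 79.
Repeated squaring: 22^2≡10, 22^4≡21, 22^8≡46, 22^16≡62 (mod 79).
22^20 = 22^(16+4) ≡ 38 (mod 79).
Check: 38² = 1444 ≡ 22 (mod 79). The two roots are 38 and 41.

38, 41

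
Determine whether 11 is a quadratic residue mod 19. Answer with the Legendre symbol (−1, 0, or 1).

Euler's criterion: (11/19) ≡ 11^9 (mod 19).
11^2 ≡ 7 (mod 19)
11^4 ≡ 11 (mod 19)
11^8 ≡ 7 (mod 19)
11^9 = 11^(8+1) ≡ 1 (mod 19).
Result is 1, so (11/19) = 1.

1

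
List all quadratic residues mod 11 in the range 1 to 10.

Square k = 1,…,5 (k and 11−k give the same square):
1²=1, 2²=4, 3²=9, 4²≡5, 5²≡3 (mod 11).
So the quadratic residues mod 11 are {1, 3, 4, 5, 9}.

1, 3, 4, 5, 9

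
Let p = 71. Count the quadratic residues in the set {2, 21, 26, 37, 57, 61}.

3

(2/71) = +1 → QR.
(21/71) = -1 → non-residue.
(26/71) = -1 → non-residue.
(37/71) = +1 → QR.
(57/71) = +1 → QR.
(61/71) = -1 → non-residue.
Total quadratic residues among the 6: 3.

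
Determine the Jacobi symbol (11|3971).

Reciprocity: 11 ≡ 3 and 3971 ≡ 3 (mod 4), so (11/3971) = −(3971/11).
Reduce top mod 11: now compute (0/11).
Top reduces to 0: gcd > 1, so the symbol is 0.

0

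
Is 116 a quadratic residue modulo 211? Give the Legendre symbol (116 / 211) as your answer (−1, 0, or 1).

-1

Pull out 2^2: since 211 ≡ 3 (mod 8), (2/211) = -1, so (2/211)^2 = +1.
Reciprocity: 29 ≡ 1 and 211 ≡ 3 (mod 4), so (29/211) = +(211/29).
Reduce top mod 29: now compute (8/29).
Pull out 2^3: since 29 ≡ 5 (mod 8), (2/29) = -1, so (2/29)^3 = -1.
Reached (1/29) = 1. Collecting the sign flips along the way, the symbol is -1.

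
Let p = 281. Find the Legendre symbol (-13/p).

-1

First reduce: -13 ≡ 268 (mod 281).
Pull out 2^2: since 281 ≡ 1 (mod 8), (2/281) = +1, so (2/281)^2 = +1.
Reciprocity: 67 ≡ 3 and 281 ≡ 1 (mod 4), so (67/281) = +(281/67).
Reduce top mod 67: now compute (13/67).
Reciprocity: 13 ≡ 1 and 67 ≡ 3 (mod 4), so (13/67) = +(67/13).
Reduce top mod 13: now compute (2/13).
Pull out 2: since 13 ≡ 5 (mod 8), (2/13) = -1.
Reached (1/13) = 1. Collecting the sign flips along the way, the symbol is -1.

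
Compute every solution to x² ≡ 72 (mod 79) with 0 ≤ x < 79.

25, 54

Since 79 ≡ 3 (mod 4), a square root of 72 is 72^((79+1)/4) = 72^20 mod 79.
Repeated squaring: 72^2≡49, 72^4≡31, 72^8≡13, 72^16≡11 (mod 79).
72^20 = 72^(16+4) ≡ 25 (mod 79).
Check: 25² = 625 ≡ 72 (mod 79). The two roots are 25 and 54.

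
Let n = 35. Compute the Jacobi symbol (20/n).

0

Pull out 2^2: since 35 ≡ 3 (mod 8), (2/35) = -1, so (2/35)^2 = +1.
Reciprocity: 5 ≡ 1 and 35 ≡ 3 (mod 4), so (5/35) = +(35/5).
Reduce top mod 5: now compute (0/5).
Top reduces to 0: gcd > 1, so the symbol is 0.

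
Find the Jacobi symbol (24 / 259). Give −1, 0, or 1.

1

Pull out 2^3: since 259 ≡ 3 (mod 8), (2/259) = -1, so (2/259)^3 = -1.
Reciprocity: 3 ≡ 3 and 259 ≡ 3 (mod 4), so (3/259) = −(259/3).
Reduce top mod 3: now compute (1/3).
Reached (1/3) = 1. Collecting the sign flips along the way, the symbol is +1.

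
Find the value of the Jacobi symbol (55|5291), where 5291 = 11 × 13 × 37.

Reciprocity: 55 ≡ 3 and 5291 ≡ 3 (mod 4), so (55/5291) = −(5291/55).
Reduce top mod 55: now compute (11/55).
Reciprocity: 11 ≡ 3 and 55 ≡ 3 (mod 4), so (11/55) = −(55/11).
Reduce top mod 11: now compute (0/11).
Top reduces to 0: gcd > 1, so the symbol is 0.

0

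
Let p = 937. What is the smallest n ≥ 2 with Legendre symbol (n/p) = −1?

5

(2/937) = +1, so 2 is a residue.
(3/937) = +1, so 3 is a residue.
(4/937) = +1, so 4 is a residue.
(5/937) = −1, so 5 is the smallest positive non-residue mod 937.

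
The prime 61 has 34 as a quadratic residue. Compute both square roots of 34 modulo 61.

61 ≡ 1 (mod 4), so we find a root by search.
Trying successive values, 20² = 400 ≡ 34 (mod 61). The other root is 61 − 20 = 41.

20, 41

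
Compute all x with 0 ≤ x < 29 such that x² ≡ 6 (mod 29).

29 ≡ 1 (mod 4), so we find a root by search.
Trying successive values, 8² = 64 ≡ 6 (mod 29). The other root is 29 − 8 = 21.

8, 21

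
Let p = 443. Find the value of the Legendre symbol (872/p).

-1

First reduce: 872 ≡ 429 (mod 443).
Reciprocity: 429 ≡ 1 and 443 ≡ 3 (mod 4), so (429/443) = +(443/429).
Reduce top mod 429: now compute (14/429).
Pull out 2: since 429 ≡ 5 (mod 8), (2/429) = -1.
Reciprocity: 7 ≡ 3 and 429 ≡ 1 (mod 4), so (7/429) = +(429/7).
Reduce top mod 7: now compute (2/7).
Pull out 2: since 7 ≡ 7 (mod 8), (2/7) = +1.
Reached (1/7) = 1. Collecting the sign flips along the way, the symbol is -1.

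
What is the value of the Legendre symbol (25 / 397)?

1

Reciprocity: 25 ≡ 1 and 397 ≡ 1 (mod 4), so (25/397) = +(397/25).
Reduce top mod 25: now compute (22/25).
Pull out 2: since 25 ≡ 1 (mod 8), (2/25) = +1.
Reciprocity: 11 ≡ 3 and 25 ≡ 1 (mod 4), so (11/25) = +(25/11).
Reduce top mod 11: now compute (3/11).
Reciprocity: 3 ≡ 3 and 11 ≡ 3 (mod 4), so (3/11) = −(11/3).
Reduce top mod 3: now compute (2/3).
Pull out 2: since 3 ≡ 3 (mod 8), (2/3) = -1.
Reached (1/3) = 1. Collecting the sign flips along the way, the symbol is +1.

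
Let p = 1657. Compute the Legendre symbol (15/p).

-1

Reciprocity: 15 ≡ 3 and 1657 ≡ 1 (mod 4), so (15/1657) = +(1657/15).
Reduce top mod 15: now compute (7/15).
Reciprocity: 7 ≡ 3 and 15 ≡ 3 (mod 4), so (7/15) = −(15/7).
Reduce top mod 7: now compute (1/7).
Reached (1/7) = 1. Collecting the sign flips along the way, the symbol is -1.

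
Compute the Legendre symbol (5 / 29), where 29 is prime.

Reciprocity: 5 ≡ 1 and 29 ≡ 1 (mod 4), so (5/29) = +(29/5).
Reduce top mod 5: now compute (4/5).
Pull out 2^2: since 5 ≡ 5 (mod 8), (2/5) = -1, so (2/5)^2 = +1.
Reached (1/5) = 1. Collecting the sign flips along the way, the symbol is +1.

1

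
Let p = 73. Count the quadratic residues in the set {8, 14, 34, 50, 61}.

3

(8/73) = +1 → QR.
(14/73) = -1 → non-residue.
(34/73) = -1 → non-residue.
(50/73) = +1 → QR.
(61/73) = +1 → QR.
Total quadratic residues among the 5: 3.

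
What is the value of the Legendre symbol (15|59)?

1

Reciprocity: 15 ≡ 3 and 59 ≡ 3 (mod 4), so (15/59) = −(59/15).
Reduce top mod 15: now compute (14/15).
Pull out 2: since 15 ≡ 7 (mod 8), (2/15) = +1.
Reciprocity: 7 ≡ 3 and 15 ≡ 3 (mod 4), so (7/15) = −(15/7).
Reduce top mod 7: now compute (1/7).
Reached (1/7) = 1. Collecting the sign flips along the way, the symbol is +1.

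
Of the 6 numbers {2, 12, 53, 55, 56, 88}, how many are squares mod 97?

(2/97) = +1 → QR.
(12/97) = +1 → QR.
(53/97) = +1 → QR.
(55/97) = -1 → non-residue.
(56/97) = -1 → non-residue.
(88/97) = +1 → QR.
Total quadratic residues among the 6: 4.

4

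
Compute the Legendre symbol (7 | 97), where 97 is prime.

-1

Reciprocity: 7 ≡ 3 and 97 ≡ 1 (mod 4), so (7/97) = +(97/7).
Reduce top mod 7: now compute (6/7).
Pull out 2: since 7 ≡ 7 (mod 8), (2/7) = +1.
Reciprocity: 3 ≡ 3 and 7 ≡ 3 (mod 4), so (3/7) = −(7/3).
Reduce top mod 3: now compute (1/3).
Reached (1/3) = 1. Collecting the sign flips along the way, the symbol is -1.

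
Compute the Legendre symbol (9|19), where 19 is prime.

Reciprocity: 9 ≡ 1 and 19 ≡ 3 (mod 4), so (9/19) = +(19/9).
Reduce top mod 9: now compute (1/9).
Reached (1/9) = 1. Collecting the sign flips along the way, the symbol is +1.

1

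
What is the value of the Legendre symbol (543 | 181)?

0

First reduce: 543 ≡ 0 (mod 181).
Top reduces to 0: gcd > 1, so the symbol is 0.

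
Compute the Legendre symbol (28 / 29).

1

Pull out 2^2: since 29 ≡ 5 (mod 8), (2/29) = -1, so (2/29)^2 = +1.
Reciprocity: 7 ≡ 3 and 29 ≡ 1 (mod 4), so (7/29) = +(29/7).
Reduce top mod 7: now compute (1/7).
Reached (1/7) = 1. Collecting the sign flips along the way, the symbol is +1.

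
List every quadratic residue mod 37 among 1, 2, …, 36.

Square k = 1,…,18 (k and 37−k give the same square):
1²=1, 2²=4, 3²=9, 4²=16, 5²=25, 6²=36, 7²≡12, 8²≡27, 9²≡7, 10²≡26, 11²≡10, 12²≡33, 13²≡21, 14²≡11, 15²≡3, 16²≡34, 17²≡30, 18²≡28 (mod 37).
So the quadratic residues mod 37 are {1, 3, 4, 7, 9, 10, 11, 12, 16, 21, 25, 26, 27, 28, 30, 33, 34, 36}.

1, 3, 4, 7, 9, 10, 11, 12, 16, 21, 25, 26, 27, 28, 30, 33, 34, 36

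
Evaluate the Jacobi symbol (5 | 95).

0

Reciprocity: 5 ≡ 1 and 95 ≡ 3 (mod 4), so (5/95) = +(95/5).
Reduce top mod 5: now compute (0/5).
Top reduces to 0: gcd > 1, so the symbol is 0.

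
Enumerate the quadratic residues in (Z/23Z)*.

Square k = 1,…,11 (k and 23−k give the same square):
1²=1, 2²=4, 3²=9, 4²=16, 5²≡2, 6²≡13, 7²≡3, 8²≡18, 9²≡12, 10²≡8, 11²≡6 (mod 23).
So the quadratic residues mod 23 are {1, 2, 3, 4, 6, 8, 9, 12, 13, 16, 18}.

1,2,3,4,6,8,9,12,13,16,18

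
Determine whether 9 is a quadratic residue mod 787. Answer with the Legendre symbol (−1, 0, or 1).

Reciprocity: 9 ≡ 1 and 787 ≡ 3 (mod 4), so (9/787) = +(787/9).
Reduce top mod 9: now compute (4/9).
Pull out 2^2: since 9 ≡ 1 (mod 8), (2/9) = +1, so (2/9)^2 = +1.
Reached (1/9) = 1. Collecting the sign flips along the way, the symbol is +1.

1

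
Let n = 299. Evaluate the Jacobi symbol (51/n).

-1

Reciprocity: 51 ≡ 3 and 299 ≡ 3 (mod 4), so (51/299) = −(299/51).
Reduce top mod 51: now compute (44/51).
Pull out 2^2: since 51 ≡ 3 (mod 8), (2/51) = -1, so (2/51)^2 = +1.
Reciprocity: 11 ≡ 3 and 51 ≡ 3 (mod 4), so (11/51) = −(51/11).
Reduce top mod 11: now compute (7/11).
Reciprocity: 7 ≡ 3 and 11 ≡ 3 (mod 4), so (7/11) = −(11/7).
Reduce top mod 7: now compute (4/7).
Pull out 2^2: since 7 ≡ 7 (mod 8), (2/7) = +1, so (2/7)^2 = +1.
Reached (1/7) = 1. Collecting the sign flips along the way, the symbol is -1.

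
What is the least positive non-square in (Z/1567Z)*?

(2/1567) = +1, so 2 is a residue.
(3/1567) = −1, so 3 is the smallest positive non-residue mod 1567.

3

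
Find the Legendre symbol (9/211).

1

Reciprocity: 9 ≡ 1 and 211 ≡ 3 (mod 4), so (9/211) = +(211/9).
Reduce top mod 9: now compute (4/9).
Pull out 2^2: since 9 ≡ 1 (mod 8), (2/9) = +1, so (2/9)^2 = +1.
Reached (1/9) = 1. Collecting the sign flips along the way, the symbol is +1.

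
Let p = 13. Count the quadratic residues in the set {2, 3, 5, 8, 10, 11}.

2

(2/13) = -1 → non-residue.
(3/13) = +1 → QR.
(5/13) = -1 → non-residue.
(8/13) = -1 → non-residue.
(10/13) = +1 → QR.
(11/13) = -1 → non-residue.
Total quadratic residues among the 6: 2.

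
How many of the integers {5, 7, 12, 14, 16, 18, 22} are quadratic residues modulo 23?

(5/23) = -1 → non-residue.
(7/23) = -1 → non-residue.
(12/23) = +1 → QR.
(14/23) = -1 → non-residue.
(16/23) = +1 → QR.
(18/23) = +1 → QR.
(22/23) = -1 → non-residue.
Total quadratic residues among the 7: 3.

3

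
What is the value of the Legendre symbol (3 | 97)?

1

Reciprocity: 3 ≡ 3 and 97 ≡ 1 (mod 4), so (3/97) = +(97/3).
Reduce top mod 3: now compute (1/3).
Reached (1/3) = 1. Collecting the sign flips along the way, the symbol is +1.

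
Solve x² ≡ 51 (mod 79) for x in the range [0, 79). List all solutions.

29, 50

Since 79 ≡ 3 (mod 4), a square root of 51 is 51^((79+1)/4) = 51^20 mod 79.
Repeated squaring: 51^2≡73, 51^4≡36, 51^8≡32, 51^16≡76 (mod 79).
51^20 = 51^(16+4) ≡ 50 (mod 79).
Check: 50² = 2500 ≡ 51 (mod 79). The two roots are 29 and 50.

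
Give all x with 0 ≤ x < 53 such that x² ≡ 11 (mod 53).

53 ≡ 1 (mod 4), so we find a root by search.
Trying successive values, 8² = 64 ≡ 11 (mod 53). The other root is 53 − 8 = 45.

8, 45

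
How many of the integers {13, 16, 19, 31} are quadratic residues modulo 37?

(13/37) = -1 → non-residue.
(16/37) = +1 → QR.
(19/37) = -1 → non-residue.
(31/37) = -1 → non-residue.
Total quadratic residues among the 4: 1.

1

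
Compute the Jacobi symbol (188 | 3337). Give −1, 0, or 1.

0

Pull out 2^2: since 3337 ≡ 1 (mod 8), (2/3337) = +1, so (2/3337)^2 = +1.
Reciprocity: 47 ≡ 3 and 3337 ≡ 1 (mod 4), so (47/3337) = +(3337/47).
Reduce top mod 47: now compute (0/47).
Top reduces to 0: gcd > 1, so the symbol is 0.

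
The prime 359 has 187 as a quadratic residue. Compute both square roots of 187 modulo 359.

136, 223

Since 359 ≡ 3 (mod 4), a square root of 187 is 187^((359+1)/4) = 187^90 mod 359.
Repeated squaring: 187^2≡146, 187^4≡135, 187^8≡275, 187^16≡235, 187^32≡298, 187^64≡131 (mod 359).
187^90 = 187^(64+16+8+2) ≡ 136 (mod 359).
Check: 136² = 18496 ≡ 187 (mod 359). The two roots are 136 and 223.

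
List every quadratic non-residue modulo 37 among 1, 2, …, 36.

Square k = 1,…,18 (k and 37−k give the same square):
1²=1, 2²=4, 3²=9, 4²=16, 5²=25, 6²=36, 7²≡12, 8²≡27, 9²≡7, 10²≡26, 11²≡10, 12²≡33, 13²≡21, 14²≡11, 15²≡3, 16²≡34, 17²≡30, 18²≡28 (mod 37).
The residues are {1, 3, 4, 7, 9, 10, 11, 12, 16, 21, 25, 26, 27, 28, 30, 33, 34, 36}; the non-residues are the remaining 18 nonzero classes.

2,5,6,8,13,14,15,17,18,19,20,22,23,24,29,31,32,35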